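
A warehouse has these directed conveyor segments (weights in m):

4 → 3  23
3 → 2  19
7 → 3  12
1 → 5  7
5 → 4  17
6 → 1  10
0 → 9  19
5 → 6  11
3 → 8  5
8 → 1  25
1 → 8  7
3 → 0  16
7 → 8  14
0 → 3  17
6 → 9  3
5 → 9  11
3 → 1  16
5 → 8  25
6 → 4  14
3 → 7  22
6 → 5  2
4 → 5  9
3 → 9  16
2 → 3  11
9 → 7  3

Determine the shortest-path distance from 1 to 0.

Compare a few routes:
1 → 5 → 4 → 3 → 0: 7+17+23+16 = 63
1 → 5 → 6 → 9 → 7 → 3 → 0: 7+11+3+3+12+16 = 52
1 → 5 → 9 → 7 → 3 → 0: 7+11+3+12+16 = 49
1 → 5 → 6 → 4 → 3 → 0: 7+11+14+23+16 = 71
The minimum is 49 m via 1 → 5 → 9 → 7 → 3 → 0.

49 m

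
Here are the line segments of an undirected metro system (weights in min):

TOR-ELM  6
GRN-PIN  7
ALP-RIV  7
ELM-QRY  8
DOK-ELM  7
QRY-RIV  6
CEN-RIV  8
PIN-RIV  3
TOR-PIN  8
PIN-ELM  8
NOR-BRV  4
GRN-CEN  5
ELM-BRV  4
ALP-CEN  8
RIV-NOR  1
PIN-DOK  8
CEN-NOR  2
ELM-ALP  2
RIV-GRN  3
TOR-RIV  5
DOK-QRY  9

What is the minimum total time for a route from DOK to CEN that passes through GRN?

19 min

Shortest DOK→GRN: DOK–PIN–RIV–GRN = 14
Shortest GRN→CEN: GRN–CEN = 5
Total via GRN: 14 + 5 = 19 min.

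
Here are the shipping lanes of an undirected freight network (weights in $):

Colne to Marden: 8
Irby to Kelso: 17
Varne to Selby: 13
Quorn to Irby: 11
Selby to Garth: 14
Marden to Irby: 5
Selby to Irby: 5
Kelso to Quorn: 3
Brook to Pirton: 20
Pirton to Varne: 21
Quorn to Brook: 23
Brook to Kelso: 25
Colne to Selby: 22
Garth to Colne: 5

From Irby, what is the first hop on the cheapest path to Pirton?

Enumerating some paths:
Irby–Kelso–Brook–Pirton: 17+25+20 = 62
Irby–Quorn–Brook–Pirton: 11+23+20 = 54
Irby–Selby–Varne–Pirton: 5+13+21 = 39
Irby–Quorn–Kelso–Brook–Pirton: 11+3+25+20 = 59
The minimum is $39 via Irby–Selby–Varne–Pirton.
So from Irby the first move is to Selby.

Selby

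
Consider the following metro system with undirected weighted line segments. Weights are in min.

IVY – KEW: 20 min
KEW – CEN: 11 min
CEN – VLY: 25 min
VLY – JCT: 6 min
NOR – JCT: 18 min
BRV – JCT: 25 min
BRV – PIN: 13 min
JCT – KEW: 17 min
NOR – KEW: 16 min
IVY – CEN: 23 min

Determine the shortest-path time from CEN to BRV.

Shortest distances from CEN:
CEN: 0
KEW: 11  (via CEN)
IVY: 23  (via CEN)
VLY: 25  (via CEN)
NOR: 27  (via KEW)
JCT: 28  (via KEW)
BRV: 53  (via JCT)
Shortest route: CEN → KEW → JCT → BRV = 53 min.

53 min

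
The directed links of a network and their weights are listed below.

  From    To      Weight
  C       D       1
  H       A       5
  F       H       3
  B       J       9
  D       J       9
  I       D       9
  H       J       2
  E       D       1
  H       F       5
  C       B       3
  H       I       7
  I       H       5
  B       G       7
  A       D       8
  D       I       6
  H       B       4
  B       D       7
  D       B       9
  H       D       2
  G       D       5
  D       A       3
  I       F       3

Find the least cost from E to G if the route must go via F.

Shortest E→F: E–D–I–F = 10
Shortest F→G: F–H–B–G = 14
Total via F: 10 + 14 = 24.

24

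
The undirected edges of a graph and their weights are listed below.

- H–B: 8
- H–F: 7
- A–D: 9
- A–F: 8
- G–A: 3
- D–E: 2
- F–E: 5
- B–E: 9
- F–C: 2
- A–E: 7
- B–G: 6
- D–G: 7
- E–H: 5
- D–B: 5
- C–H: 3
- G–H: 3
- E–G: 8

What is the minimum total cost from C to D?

9

Settle nodes by increasing distance from C:
C: 0
F: 2  (via C)
H: 3  (via C)
G: 6  (via H)
E: 7  (via F)
A: 9  (via G)
D: 9  (via E)
Shortest route: C → F → E → D = 9.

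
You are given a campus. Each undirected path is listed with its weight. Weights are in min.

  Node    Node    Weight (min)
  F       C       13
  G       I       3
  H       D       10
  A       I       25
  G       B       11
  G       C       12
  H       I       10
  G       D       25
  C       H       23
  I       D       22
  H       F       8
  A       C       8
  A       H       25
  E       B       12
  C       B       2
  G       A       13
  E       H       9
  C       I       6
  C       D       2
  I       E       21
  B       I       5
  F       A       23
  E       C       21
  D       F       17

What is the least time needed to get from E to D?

Candidate routes:
E → B → C → D: 12+2+2 = 16
E → H → D: 9+10 = 19
E → B → I → C → D: 12+5+6+2 = 25
E → C → D: 21+2 = 23
The minimum is 16 min via E → B → C → D.

16 min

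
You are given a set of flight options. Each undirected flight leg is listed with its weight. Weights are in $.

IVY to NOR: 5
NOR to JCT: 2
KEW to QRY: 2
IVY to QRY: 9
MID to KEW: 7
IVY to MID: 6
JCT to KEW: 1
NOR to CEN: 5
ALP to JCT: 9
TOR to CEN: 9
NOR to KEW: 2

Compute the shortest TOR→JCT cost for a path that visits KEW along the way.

$17

Shortest TOR→KEW: TOR → CEN → NOR → KEW = 16
Shortest KEW→JCT: KEW → JCT = 1
Total via KEW: 16 + 1 = $17.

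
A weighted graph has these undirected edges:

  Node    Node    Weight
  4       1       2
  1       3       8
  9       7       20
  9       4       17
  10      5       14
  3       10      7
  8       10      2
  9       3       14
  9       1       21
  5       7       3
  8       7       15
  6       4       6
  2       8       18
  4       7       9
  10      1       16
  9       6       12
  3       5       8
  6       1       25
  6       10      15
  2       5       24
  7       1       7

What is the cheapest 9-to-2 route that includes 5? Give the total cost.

46

Shortest 9→5: 9 → 3 → 5 = 22
Shortest 5→2: 5 → 2 = 24
Total via 5: 22 + 24 = 46.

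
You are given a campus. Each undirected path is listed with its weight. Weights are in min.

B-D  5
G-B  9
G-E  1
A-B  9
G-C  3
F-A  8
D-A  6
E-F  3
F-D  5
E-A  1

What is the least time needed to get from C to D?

11 min

Enumerating some paths:
C → G → E → A → D: 3+1+1+6 = 11
C → G → E → F → D: 3+1+3+5 = 12
Cheapest is C → G → E → A → D at 11 min.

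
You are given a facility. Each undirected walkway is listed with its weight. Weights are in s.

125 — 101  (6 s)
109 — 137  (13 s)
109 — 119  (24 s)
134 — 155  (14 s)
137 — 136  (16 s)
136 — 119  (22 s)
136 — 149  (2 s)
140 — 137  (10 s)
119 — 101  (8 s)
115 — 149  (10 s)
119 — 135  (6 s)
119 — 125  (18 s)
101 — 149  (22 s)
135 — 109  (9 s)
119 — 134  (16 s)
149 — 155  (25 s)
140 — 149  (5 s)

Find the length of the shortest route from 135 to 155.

36 s

Shortest distances from 135:
135: 0
119: 6  (via 135)
109: 9  (via 135)
101: 14  (via 119)
125: 20  (via 101)
134: 22  (via 119)
137: 22  (via 109)
136: 28  (via 119)
149: 30  (via 136)
140: 32  (via 137)
155: 36  (via 134)
Shortest route: 135–119–134–155 = 36 s.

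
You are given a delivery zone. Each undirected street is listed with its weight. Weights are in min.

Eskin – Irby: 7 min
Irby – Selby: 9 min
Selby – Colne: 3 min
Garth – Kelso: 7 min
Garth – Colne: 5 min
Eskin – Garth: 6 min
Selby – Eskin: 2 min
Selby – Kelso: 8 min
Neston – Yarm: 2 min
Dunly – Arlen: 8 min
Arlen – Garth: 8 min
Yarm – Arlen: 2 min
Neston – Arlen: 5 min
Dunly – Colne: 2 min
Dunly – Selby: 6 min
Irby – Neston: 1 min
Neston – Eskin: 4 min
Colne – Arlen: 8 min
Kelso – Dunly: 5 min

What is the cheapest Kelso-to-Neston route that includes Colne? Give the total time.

16 min

Best Kelso to Colne: Kelso → Dunly → Colne costing 7
Best Colne to Neston: Colne → Selby → Eskin → Neston costing 9
Total via Colne: 7 + 9 = 16 min.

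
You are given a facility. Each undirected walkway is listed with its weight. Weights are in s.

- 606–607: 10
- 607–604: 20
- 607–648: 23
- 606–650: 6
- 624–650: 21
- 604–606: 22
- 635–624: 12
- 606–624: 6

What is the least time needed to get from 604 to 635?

40 s

Settle nodes by increasing distance from 604:
604: 0
607: 20  (via 604)
606: 22  (via 604)
650: 28  (via 606)
624: 28  (via 606)
635: 40  (via 624)
Shortest route: 604–606–624–635 = 40 s.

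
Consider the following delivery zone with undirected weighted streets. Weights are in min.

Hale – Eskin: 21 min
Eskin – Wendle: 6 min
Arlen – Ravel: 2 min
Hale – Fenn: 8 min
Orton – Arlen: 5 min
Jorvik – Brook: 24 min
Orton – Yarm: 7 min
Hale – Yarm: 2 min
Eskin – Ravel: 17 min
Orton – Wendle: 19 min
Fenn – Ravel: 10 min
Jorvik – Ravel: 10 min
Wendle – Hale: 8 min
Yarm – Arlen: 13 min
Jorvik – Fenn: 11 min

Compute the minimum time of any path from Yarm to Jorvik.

Running Dijkstra from Yarm:
Yarm: 0
Hale: 2  (via Yarm)
Orton: 7  (via Yarm)
Wendle: 10  (via Hale)
Fenn: 10  (via Hale)
Arlen: 12  (via Orton)
Ravel: 14  (via Arlen)
Eskin: 16  (via Wendle)
Jorvik: 21  (via Fenn)
Shortest route: Yarm–Hale–Fenn–Jorvik = 21 min.

21 min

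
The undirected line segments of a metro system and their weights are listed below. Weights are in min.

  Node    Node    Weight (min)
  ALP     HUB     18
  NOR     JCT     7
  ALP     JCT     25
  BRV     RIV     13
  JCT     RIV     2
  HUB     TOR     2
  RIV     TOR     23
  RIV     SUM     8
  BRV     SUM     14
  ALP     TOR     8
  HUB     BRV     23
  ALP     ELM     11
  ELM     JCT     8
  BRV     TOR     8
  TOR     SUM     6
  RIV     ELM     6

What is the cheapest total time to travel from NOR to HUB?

Candidate routes:
NOR - JCT - RIV - BRV - TOR - HUB: 7+2+13+8+2 = 32
NOR - JCT - RIV - SUM - TOR - HUB: 7+2+8+6+2 = 25
Cheapest is NOR - JCT - RIV - SUM - TOR - HUB at 25 min.

25 min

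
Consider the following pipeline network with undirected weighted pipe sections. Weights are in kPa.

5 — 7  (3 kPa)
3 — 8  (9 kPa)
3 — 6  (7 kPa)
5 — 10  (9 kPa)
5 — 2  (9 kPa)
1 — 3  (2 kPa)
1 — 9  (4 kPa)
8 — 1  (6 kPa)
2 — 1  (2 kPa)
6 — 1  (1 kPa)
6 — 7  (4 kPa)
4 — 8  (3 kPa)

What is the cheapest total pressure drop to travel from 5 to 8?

14 kPa

Running Dijkstra from 5:
5: 0
7: 3  (via 5)
6: 7  (via 7)
1: 8  (via 6)
2: 9  (via 5)
10: 9  (via 5)
3: 10  (via 1)
9: 12  (via 1)
8: 14  (via 1)
Shortest route: 5 → 7 → 6 → 1 → 8 = 14 kPa.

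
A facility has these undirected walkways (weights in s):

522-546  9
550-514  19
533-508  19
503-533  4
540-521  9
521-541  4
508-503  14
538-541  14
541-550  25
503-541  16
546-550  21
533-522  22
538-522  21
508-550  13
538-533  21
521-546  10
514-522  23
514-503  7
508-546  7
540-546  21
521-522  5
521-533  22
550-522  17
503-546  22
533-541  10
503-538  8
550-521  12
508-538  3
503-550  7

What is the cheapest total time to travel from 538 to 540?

27 s

Compare a few routes:
538 → 541 → 521 → 540: 14+4+9 = 27
538 → 508 → 546 → 521 → 540: 3+7+10+9 = 29
The minimum is 27 s via 538 → 541 → 521 → 540.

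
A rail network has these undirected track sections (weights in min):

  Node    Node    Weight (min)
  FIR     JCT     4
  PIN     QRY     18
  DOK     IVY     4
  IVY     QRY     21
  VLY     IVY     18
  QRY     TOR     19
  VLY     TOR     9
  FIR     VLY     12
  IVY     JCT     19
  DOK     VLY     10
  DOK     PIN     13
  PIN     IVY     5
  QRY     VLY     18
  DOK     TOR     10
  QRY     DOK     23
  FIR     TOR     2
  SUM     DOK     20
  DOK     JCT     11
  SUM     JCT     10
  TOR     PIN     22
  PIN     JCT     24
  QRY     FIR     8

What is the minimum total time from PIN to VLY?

Enumerating some paths:
PIN - DOK - VLY: 13+10 = 23
PIN - IVY - DOK - VLY: 5+4+10 = 19
The minimum is 19 min via PIN - IVY - DOK - VLY.

19 min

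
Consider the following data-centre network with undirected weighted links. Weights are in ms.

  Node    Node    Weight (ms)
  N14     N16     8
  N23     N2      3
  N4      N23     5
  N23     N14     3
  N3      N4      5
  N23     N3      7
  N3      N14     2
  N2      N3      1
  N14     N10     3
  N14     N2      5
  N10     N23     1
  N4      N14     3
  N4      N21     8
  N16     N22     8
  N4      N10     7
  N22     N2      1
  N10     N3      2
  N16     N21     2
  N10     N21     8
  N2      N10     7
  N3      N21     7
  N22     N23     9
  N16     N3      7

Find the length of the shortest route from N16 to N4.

10 ms

Shortest distances from N16:
N16: 0
N21: 2  (via N16)
N3: 7  (via N16)
N2: 8  (via N3)
N14: 8  (via N16)
N22: 8  (via N16)
N10: 9  (via N3)
N4: 10  (via N21)
Shortest route: N16–N21–N4 = 10 ms.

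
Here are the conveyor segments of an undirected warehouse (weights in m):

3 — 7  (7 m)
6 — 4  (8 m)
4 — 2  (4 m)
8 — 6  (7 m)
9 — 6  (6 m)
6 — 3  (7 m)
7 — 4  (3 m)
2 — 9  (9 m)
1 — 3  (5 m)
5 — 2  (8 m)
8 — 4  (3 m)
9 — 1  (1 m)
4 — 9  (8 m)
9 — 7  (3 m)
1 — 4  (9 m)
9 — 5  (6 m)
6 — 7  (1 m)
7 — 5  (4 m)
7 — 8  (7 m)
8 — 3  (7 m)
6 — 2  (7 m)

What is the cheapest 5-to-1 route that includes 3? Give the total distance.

Shortest 5→3: 5 → 7 → 3 = 11
Shortest 3→1: 3 → 1 = 5
Total via 3: 11 + 5 = 16 m.

16 m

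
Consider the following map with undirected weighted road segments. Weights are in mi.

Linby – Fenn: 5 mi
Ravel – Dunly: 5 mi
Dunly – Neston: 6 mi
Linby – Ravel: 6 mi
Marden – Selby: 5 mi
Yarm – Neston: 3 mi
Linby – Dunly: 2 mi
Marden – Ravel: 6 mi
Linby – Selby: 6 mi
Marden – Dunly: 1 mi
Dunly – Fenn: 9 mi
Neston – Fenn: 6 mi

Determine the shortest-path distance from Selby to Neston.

Shortest distances from Selby:
Selby: 0
Marden: 5  (via Selby)
Dunly: 6  (via Marden)
Linby: 6  (via Selby)
Ravel: 11  (via Marden)
Fenn: 11  (via Linby)
Neston: 12  (via Dunly)
Shortest route: Selby–Marden–Dunly–Neston = 12 mi.

12 mi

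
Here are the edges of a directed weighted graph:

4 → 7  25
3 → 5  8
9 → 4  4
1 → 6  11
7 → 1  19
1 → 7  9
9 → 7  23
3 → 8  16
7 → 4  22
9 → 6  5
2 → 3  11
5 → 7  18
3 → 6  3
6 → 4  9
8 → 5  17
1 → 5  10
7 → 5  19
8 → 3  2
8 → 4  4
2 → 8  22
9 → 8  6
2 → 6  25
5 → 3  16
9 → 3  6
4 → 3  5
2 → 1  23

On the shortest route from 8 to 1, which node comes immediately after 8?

Enumerating some paths:
8 → 3 → 5 → 7 → 1: 2+8+18+19 = 47
8 → 5 → 7 → 1: 17+18+19 = 54
8 → 4 → 3 → 5 → 7 → 1: 4+5+8+18+19 = 54
8 → 4 → 7 → 1: 4+25+19 = 48
The minimum is 47 via 8 → 3 → 5 → 7 → 1.
So from 8 the first move is to 3.

3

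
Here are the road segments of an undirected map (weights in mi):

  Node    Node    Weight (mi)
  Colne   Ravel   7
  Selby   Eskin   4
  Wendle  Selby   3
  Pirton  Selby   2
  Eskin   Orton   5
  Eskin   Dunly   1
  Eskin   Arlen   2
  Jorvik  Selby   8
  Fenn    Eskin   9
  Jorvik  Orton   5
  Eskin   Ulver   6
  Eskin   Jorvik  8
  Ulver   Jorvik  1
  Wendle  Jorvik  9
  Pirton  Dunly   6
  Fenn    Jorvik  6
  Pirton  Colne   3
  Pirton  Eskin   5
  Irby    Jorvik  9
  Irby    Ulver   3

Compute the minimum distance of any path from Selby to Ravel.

12 mi

Enumerating some paths:
Selby - Pirton - Colne - Ravel: 2+3+7 = 12
Selby - Eskin - Pirton - Colne - Ravel: 4+5+3+7 = 19
The minimum is 12 mi via Selby - Pirton - Colne - Ravel.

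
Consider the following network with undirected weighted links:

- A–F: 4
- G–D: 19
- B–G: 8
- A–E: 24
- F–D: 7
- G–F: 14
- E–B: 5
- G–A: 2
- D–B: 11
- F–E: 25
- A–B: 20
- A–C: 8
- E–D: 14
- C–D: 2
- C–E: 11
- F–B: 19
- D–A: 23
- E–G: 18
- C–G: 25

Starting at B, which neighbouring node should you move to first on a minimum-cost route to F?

Candidate routes:
B - D - F: 11+7 = 18
B - G - A - F: 8+2+4 = 14
Cheapest is B - G - A - F at 14.
So from B the first move is to G.

G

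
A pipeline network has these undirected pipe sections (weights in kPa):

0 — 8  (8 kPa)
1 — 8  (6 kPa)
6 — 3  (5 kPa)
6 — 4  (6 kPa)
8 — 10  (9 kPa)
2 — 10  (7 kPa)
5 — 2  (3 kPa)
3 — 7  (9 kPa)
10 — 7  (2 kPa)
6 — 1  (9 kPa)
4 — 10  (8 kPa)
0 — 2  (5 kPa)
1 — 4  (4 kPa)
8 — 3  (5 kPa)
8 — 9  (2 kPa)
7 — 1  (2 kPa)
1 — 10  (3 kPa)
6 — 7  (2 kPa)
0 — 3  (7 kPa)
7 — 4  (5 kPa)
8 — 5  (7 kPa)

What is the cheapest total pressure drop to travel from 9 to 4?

12 kPa

Running Dijkstra from 9:
9: 0
8: 2  (via 9)
3: 7  (via 8)
1: 8  (via 8)
5: 9  (via 8)
0: 10  (via 8)
7: 10  (via 1)
10: 11  (via 8)
2: 12  (via 5)
4: 12  (via 1)
Shortest route: 9–8–1–4 = 12 kPa.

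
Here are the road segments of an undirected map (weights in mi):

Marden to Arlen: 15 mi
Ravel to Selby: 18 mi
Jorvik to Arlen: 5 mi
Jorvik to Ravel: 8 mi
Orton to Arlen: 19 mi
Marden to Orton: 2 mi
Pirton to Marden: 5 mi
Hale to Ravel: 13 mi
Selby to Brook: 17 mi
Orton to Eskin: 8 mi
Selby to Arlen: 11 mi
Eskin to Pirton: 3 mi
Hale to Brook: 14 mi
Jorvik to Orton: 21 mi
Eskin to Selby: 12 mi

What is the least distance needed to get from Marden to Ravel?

Settle nodes by increasing distance from Marden:
Marden: 0
Orton: 2  (via Marden)
Pirton: 5  (via Marden)
Eskin: 8  (via Pirton)
Arlen: 15  (via Marden)
Selby: 20  (via Eskin)
Jorvik: 20  (via Arlen)
Ravel: 28  (via Jorvik)
Shortest route: Marden → Arlen → Jorvik → Ravel = 28 mi.

28 mi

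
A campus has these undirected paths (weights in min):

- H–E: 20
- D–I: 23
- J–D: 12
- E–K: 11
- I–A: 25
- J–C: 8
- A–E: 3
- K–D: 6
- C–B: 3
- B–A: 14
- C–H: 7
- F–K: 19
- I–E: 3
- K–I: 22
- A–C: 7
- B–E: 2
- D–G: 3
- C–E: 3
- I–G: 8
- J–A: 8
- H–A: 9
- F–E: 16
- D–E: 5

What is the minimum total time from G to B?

Shortest distances from G:
G: 0
D: 3  (via G)
E: 8  (via D)
I: 8  (via G)
K: 9  (via D)
B: 10  (via E)
Shortest route: G → D → E → B = 10 min.

10 min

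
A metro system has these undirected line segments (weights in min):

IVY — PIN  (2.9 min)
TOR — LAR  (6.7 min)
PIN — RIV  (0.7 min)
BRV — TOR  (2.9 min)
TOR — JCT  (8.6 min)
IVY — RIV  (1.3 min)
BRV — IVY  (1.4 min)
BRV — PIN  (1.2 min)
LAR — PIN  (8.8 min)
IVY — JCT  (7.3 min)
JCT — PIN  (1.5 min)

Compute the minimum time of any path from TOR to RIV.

4.8 min

Enumerating some paths:
TOR–BRV–IVY–PIN–RIV: 2.9+1.4+2.9+0.7 = 7.9
TOR–BRV–IVY–RIV: 2.9+1.4+1.3 = 5.6
TOR–BRV–PIN–RIV: 2.9+1.2+0.7 = 4.8
TOR–BRV–PIN–IVY–RIV: 2.9+1.2+2.9+1.3 = 8.3
The minimum is 4.8 min via TOR–BRV–PIN–RIV.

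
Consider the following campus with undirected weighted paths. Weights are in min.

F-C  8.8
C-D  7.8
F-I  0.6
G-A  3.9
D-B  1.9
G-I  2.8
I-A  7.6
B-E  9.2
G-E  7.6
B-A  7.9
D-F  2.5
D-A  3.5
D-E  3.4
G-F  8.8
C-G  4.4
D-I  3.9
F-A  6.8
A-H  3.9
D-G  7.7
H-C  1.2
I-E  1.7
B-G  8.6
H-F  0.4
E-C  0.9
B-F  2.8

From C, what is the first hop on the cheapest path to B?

H

Compare a few routes:
C - H - F - D - B: 1.2+0.4+2.5+1.9 = 6
C - H - F - B: 1.2+0.4+2.8 = 4.4
C - E - I - F - B: 0.9+1.7+0.6+2.8 = 6
Cheapest is C - H - F - B at 4.4 min.
So from C the first move is to H.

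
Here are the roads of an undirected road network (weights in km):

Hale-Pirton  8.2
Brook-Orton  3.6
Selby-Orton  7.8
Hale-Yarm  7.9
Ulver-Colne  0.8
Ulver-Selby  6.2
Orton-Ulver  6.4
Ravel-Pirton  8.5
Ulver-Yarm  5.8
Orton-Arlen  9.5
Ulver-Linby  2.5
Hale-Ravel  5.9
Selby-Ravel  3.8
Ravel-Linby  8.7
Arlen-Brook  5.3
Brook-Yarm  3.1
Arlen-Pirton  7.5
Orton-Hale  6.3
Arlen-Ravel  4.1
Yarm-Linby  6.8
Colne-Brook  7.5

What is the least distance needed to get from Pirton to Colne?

Enumerating some paths:
Pirton - Ravel - Linby - Ulver - Colne: 8.5+8.7+2.5+0.8 = 20.5
Pirton - Arlen - Brook - Colne: 7.5+5.3+7.5 = 20.3
Pirton - Ravel - Selby - Ulver - Colne: 8.5+3.8+6.2+0.8 = 19.3
Pirton - Hale - Orton - Ulver - Colne: 8.2+6.3+6.4+0.8 = 21.7
Cheapest is Pirton - Ravel - Selby - Ulver - Colne at 19.3 km.

19.3 km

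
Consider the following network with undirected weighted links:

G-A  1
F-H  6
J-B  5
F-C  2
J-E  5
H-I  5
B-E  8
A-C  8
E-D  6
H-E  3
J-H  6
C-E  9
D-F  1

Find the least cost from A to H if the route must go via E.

20

Shortest A→E: A → C → E = 17
Shortest E→H: E → H = 3
Total via E: 17 + 3 = 20.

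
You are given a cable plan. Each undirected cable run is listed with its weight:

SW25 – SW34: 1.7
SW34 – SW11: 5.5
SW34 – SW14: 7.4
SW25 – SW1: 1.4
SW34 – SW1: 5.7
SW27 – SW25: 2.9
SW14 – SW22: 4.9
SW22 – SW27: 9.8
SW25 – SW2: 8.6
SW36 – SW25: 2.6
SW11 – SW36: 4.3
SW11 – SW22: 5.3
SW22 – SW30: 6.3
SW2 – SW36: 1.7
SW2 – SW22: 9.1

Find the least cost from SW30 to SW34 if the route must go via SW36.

Shortest SW30→SW36: SW30–SW22–SW11–SW36 = 15.9
Shortest SW36→SW34: SW36–SW25–SW34 = 4.3
Total via SW36: 15.9 + 4.3 = 20.2.

20.2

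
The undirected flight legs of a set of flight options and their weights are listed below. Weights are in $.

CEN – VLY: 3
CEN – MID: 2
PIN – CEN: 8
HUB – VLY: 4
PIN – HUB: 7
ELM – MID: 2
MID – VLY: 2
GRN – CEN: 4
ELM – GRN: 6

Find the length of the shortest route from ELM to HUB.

$8

Running Dijkstra from ELM:
ELM: 0
MID: 2  (via ELM)
VLY: 4  (via MID)
CEN: 4  (via MID)
GRN: 6  (via ELM)
HUB: 8  (via VLY)
Shortest route: ELM–MID–VLY–HUB = $8.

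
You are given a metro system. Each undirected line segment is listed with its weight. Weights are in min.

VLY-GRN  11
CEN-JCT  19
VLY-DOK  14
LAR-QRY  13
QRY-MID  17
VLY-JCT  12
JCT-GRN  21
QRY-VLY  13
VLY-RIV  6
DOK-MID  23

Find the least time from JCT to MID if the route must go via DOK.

Best JCT to DOK: JCT → VLY → DOK costing 26
Shortest DOK→MID: DOK → MID = 23
Total via DOK: 26 + 23 = 49 min.

49 min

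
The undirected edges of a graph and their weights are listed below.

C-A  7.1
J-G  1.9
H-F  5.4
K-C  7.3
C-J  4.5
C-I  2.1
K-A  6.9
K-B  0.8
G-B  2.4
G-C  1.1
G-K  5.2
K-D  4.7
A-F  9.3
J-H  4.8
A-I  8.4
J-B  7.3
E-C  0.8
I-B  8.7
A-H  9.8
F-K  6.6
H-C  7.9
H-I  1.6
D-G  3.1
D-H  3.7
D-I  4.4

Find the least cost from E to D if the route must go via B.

Shortest E→B: E–C–G–B = 4.3
Shortest B→D: B–K–D = 5.5
Total via B: 4.3 + 5.5 = 9.8.

9.8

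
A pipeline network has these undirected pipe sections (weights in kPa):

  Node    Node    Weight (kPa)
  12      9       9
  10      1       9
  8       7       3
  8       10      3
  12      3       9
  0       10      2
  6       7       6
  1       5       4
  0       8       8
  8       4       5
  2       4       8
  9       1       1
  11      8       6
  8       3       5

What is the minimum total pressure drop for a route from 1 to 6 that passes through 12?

Shortest 1→12: 1 → 9 → 12 = 10
Best 12 to 6: 12 → 3 → 8 → 7 → 6 costing 23
Total via 12: 10 + 23 = 33 kPa.

33 kPa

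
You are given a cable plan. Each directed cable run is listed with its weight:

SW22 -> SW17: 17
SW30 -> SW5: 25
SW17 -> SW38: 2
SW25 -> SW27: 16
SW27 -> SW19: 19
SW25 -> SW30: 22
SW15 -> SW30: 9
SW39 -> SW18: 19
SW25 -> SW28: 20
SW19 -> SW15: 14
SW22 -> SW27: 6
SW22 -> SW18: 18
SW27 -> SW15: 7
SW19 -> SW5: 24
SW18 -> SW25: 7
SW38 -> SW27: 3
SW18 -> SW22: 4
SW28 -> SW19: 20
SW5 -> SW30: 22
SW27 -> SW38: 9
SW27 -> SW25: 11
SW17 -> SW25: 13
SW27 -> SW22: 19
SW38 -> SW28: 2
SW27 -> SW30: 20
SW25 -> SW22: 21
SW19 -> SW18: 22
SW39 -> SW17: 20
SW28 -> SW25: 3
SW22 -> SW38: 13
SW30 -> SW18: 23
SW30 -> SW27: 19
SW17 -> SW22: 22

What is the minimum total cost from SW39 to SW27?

25

Running Dijkstra from SW39:
SW39: 0
SW18: 19  (via SW39)
SW17: 20  (via SW39)
SW38: 22  (via SW17)
SW22: 23  (via SW18)
SW28: 24  (via SW38)
SW27: 25  (via SW38)
Shortest route: SW39–SW17–SW38–SW27 = 25.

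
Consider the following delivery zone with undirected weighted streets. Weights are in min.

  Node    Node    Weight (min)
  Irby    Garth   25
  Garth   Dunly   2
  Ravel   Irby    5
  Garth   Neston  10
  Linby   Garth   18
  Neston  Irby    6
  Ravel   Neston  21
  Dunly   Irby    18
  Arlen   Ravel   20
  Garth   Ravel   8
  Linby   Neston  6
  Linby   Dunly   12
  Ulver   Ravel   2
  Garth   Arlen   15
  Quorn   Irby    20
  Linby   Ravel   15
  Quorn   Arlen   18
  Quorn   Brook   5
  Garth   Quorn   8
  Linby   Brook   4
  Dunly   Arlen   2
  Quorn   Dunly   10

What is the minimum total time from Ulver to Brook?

Running Dijkstra from Ulver:
Ulver: 0
Ravel: 2  (via Ulver)
Irby: 7  (via Ravel)
Garth: 10  (via Ravel)
Dunly: 12  (via Garth)
Neston: 13  (via Irby)
Arlen: 14  (via Dunly)
Linby: 17  (via Ravel)
Quorn: 18  (via Garth)
Brook: 21  (via Linby)
Shortest route: Ulver–Ravel–Linby–Brook = 21 min.

21 min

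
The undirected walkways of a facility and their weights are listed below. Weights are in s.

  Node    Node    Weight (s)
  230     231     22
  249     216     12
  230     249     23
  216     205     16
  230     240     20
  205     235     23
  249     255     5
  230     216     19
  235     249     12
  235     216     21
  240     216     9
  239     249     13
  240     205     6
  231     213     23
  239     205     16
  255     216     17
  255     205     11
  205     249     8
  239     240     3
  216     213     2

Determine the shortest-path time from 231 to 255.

Running Dijkstra from 231:
231: 0
230: 22  (via 231)
213: 23  (via 231)
216: 25  (via 213)
240: 34  (via 216)
239: 37  (via 240)
249: 37  (via 216)
205: 40  (via 240)
255: 42  (via 216)
Shortest route: 231 → 213 → 216 → 255 = 42 s.

42 s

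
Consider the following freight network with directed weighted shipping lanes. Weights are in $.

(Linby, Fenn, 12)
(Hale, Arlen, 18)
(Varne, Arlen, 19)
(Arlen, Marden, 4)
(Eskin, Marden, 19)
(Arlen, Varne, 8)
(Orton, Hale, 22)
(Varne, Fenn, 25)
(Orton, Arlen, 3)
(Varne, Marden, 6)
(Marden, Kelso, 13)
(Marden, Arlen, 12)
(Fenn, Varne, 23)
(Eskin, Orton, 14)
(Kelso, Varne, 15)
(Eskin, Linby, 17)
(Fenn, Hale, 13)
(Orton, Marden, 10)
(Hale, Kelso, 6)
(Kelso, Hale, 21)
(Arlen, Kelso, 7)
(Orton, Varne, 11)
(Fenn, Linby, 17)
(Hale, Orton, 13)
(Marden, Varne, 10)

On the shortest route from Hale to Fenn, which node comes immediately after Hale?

Compare a few routes:
Hale → Orton → Varne → Fenn: 13+11+25 = 49
Hale → Orton → Arlen → Varne → Fenn: 13+3+8+25 = 49
Hale → Kelso → Varne → Fenn: 6+15+25 = 46
The minimum is $46 via Hale → Kelso → Varne → Fenn.
So from Hale the first move is to Kelso.

Kelso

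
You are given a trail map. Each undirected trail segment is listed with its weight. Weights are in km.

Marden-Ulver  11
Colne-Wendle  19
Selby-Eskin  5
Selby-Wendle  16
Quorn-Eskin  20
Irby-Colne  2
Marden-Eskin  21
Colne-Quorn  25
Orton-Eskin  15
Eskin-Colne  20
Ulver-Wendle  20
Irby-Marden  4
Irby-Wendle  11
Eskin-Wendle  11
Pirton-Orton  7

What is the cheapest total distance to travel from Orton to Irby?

37 km

Compare a few routes:
Orton–Eskin–Wendle–Colne–Irby: 15+11+19+2 = 47
Orton–Eskin–Wendle–Irby: 15+11+11 = 37
Orton–Eskin–Selby–Wendle–Irby: 15+5+16+11 = 47
Orton–Eskin–Marden–Irby: 15+21+4 = 40
Cheapest is Orton–Eskin–Wendle–Irby at 37 km.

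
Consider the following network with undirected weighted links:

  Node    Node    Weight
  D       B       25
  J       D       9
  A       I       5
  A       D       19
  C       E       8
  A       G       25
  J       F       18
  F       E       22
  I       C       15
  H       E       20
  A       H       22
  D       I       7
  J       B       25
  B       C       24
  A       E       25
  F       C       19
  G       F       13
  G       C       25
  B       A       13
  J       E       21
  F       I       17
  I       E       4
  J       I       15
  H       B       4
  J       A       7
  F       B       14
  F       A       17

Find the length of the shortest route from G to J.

31

Shortest distances from G:
G: 0
F: 13  (via G)
A: 25  (via G)
C: 25  (via G)
B: 27  (via F)
I: 30  (via F)
H: 31  (via B)
J: 31  (via F)
Shortest route: G–F–J = 31.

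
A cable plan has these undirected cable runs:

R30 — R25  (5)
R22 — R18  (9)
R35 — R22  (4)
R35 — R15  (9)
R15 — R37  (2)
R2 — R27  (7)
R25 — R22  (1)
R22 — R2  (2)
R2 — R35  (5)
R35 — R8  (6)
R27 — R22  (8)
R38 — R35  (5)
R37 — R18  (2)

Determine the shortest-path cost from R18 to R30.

Running Dijkstra from R18:
R18: 0
R37: 2  (via R18)
R15: 4  (via R37)
R22: 9  (via R18)
R25: 10  (via R22)
R2: 11  (via R22)
R35: 13  (via R15)
R30: 15  (via R25)
Shortest route: R18 → R22 → R25 → R30 = 15.

15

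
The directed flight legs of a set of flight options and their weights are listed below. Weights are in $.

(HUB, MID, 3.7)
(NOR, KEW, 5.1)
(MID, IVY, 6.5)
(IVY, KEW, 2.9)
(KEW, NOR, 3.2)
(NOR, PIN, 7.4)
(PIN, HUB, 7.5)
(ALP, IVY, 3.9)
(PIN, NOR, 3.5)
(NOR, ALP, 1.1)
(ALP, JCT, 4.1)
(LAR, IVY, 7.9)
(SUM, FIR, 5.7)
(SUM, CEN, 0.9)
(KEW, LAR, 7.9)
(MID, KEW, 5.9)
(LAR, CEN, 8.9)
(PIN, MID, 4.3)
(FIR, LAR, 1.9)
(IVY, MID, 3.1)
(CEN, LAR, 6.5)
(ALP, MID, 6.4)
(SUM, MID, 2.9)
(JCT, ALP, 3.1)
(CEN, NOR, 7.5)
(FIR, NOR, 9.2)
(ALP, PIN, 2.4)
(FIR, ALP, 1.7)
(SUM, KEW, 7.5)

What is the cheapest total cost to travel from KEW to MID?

Candidate routes:
KEW–NOR–PIN–MID: 3.2+7.4+4.3 = 14.9
KEW–NOR–ALP–PIN–MID: 3.2+1.1+2.4+4.3 = 11
KEW–NOR–ALP–MID: 3.2+1.1+6.4 = 10.7
KEW–NOR–ALP–IVY–MID: 3.2+1.1+3.9+3.1 = 11.3
The minimum is $10.7 via KEW–NOR–ALP–MID.

$10.7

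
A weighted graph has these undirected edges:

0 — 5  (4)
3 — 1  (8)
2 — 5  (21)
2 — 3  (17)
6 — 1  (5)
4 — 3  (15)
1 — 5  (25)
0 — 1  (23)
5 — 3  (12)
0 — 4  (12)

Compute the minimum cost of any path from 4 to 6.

Candidate routes:
4 - 3 - 1 - 6: 15+8+5 = 28
4 - 0 - 5 - 3 - 1 - 6: 12+4+12+8+5 = 41
4 - 0 - 5 - 1 - 6: 12+4+25+5 = 46
4 - 0 - 1 - 6: 12+23+5 = 40
The minimum is 28 via 4 - 3 - 1 - 6.

28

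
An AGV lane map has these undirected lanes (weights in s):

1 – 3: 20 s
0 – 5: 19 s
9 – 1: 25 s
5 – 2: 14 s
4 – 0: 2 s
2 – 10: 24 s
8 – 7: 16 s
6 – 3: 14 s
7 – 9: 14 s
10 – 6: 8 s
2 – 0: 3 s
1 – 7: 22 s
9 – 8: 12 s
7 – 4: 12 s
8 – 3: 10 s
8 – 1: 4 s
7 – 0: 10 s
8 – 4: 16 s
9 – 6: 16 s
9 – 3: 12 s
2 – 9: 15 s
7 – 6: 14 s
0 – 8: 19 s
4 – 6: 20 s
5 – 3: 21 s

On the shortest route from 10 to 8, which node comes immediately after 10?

6

Compare a few routes:
10 - 6 - 3 - 8: 8+14+10 = 32
10 - 6 - 4 - 8: 8+20+16 = 44
10 - 6 - 9 - 8: 8+16+12 = 36
10 - 6 - 7 - 8: 8+14+16 = 38
The minimum is 32 s via 10 - 6 - 3 - 8.
So from 10 the first move is to 6.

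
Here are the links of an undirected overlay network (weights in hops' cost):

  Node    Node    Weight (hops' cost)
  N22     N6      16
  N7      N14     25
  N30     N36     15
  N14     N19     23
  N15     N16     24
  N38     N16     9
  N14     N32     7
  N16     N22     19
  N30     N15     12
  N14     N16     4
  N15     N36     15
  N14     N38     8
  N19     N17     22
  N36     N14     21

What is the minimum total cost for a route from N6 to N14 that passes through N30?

Shortest N6→N30: N6 → N22 → N16 → N15 → N30 = 71
Shortest N30→N14: N30 → N36 → N14 = 36
Total via N30: 71 + 36 = 107 hops' cost.

107 hops' cost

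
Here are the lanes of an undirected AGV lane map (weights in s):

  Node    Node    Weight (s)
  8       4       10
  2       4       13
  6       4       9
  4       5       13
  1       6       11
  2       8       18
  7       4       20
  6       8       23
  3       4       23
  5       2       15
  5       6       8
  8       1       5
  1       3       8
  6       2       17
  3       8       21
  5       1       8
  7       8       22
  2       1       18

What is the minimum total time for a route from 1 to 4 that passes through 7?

47 s

Shortest 1→7: 1 → 8 → 7 = 27
Shortest 7→4: 7 → 4 = 20
Total via 7: 27 + 20 = 47 s.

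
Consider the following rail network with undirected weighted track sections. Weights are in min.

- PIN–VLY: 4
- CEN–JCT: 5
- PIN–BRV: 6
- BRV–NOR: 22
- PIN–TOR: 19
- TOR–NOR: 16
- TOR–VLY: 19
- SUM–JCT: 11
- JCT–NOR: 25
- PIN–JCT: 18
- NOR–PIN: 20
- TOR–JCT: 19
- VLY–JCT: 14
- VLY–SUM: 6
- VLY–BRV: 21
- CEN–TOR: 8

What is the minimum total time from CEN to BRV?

29 min

Settle nodes by increasing distance from CEN:
CEN: 0
JCT: 5  (via CEN)
TOR: 8  (via CEN)
SUM: 16  (via JCT)
VLY: 19  (via JCT)
PIN: 23  (via JCT)
NOR: 24  (via TOR)
BRV: 29  (via PIN)
Shortest route: CEN–JCT–PIN–BRV = 29 min.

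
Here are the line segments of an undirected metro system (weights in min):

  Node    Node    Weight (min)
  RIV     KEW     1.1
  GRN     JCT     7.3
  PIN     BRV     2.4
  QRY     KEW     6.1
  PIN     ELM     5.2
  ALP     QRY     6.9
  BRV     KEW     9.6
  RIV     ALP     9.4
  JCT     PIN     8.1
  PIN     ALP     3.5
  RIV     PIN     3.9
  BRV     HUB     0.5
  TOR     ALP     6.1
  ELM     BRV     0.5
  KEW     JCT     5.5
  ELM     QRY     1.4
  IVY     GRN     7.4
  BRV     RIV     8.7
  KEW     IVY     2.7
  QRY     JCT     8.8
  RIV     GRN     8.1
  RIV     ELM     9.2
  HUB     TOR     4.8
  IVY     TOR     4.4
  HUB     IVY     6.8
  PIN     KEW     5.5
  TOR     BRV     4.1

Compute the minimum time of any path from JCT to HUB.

Shortest distances from JCT:
JCT: 0
KEW: 5.5  (via JCT)
RIV: 6.6  (via KEW)
GRN: 7.3  (via JCT)
PIN: 8.1  (via JCT)
IVY: 8.2  (via KEW)
QRY: 8.8  (via JCT)
ELM: 10.2  (via QRY)
BRV: 10.5  (via PIN)
HUB: 11  (via BRV)
Shortest route: JCT–PIN–BRV–HUB = 11 min.

11 min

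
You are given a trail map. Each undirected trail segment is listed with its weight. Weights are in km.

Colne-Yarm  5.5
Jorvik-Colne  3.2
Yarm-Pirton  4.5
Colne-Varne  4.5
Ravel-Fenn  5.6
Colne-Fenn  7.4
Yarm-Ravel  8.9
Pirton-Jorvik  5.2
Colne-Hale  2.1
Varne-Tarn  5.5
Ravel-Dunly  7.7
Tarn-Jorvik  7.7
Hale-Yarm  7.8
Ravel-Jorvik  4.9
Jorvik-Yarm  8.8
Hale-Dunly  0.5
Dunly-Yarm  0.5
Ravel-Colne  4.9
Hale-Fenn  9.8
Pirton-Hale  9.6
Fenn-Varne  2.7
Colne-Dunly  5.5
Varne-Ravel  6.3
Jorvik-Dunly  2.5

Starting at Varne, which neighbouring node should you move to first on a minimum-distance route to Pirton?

Colne

Enumerating some paths:
Varne–Colne–Hale–Dunly–Yarm–Pirton: 4.5+2.1+0.5+0.5+4.5 = 12.1
Varne–Colne–Jorvik–Pirton: 4.5+3.2+5.2 = 12.9
Varne–Colne–Yarm–Pirton: 4.5+5.5+4.5 = 14.5
Varne–Colne–Hale–Dunly–Jorvik–Pirton: 4.5+2.1+0.5+2.5+5.2 = 14.8
The minimum is 12.1 km via Varne–Colne–Hale–Dunly–Yarm–Pirton.
So from Varne the first move is to Colne.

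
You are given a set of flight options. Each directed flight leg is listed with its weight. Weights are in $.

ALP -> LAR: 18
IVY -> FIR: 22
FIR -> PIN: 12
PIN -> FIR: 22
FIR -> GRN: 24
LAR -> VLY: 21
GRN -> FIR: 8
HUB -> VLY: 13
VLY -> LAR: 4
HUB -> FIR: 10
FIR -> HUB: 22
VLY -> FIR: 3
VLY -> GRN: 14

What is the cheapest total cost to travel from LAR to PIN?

Enumerating some paths:
LAR → VLY → GRN → FIR → PIN: 21+14+8+12 = 55
LAR → VLY → FIR → PIN: 21+3+12 = 36
Cheapest is LAR → VLY → FIR → PIN at $36.

$36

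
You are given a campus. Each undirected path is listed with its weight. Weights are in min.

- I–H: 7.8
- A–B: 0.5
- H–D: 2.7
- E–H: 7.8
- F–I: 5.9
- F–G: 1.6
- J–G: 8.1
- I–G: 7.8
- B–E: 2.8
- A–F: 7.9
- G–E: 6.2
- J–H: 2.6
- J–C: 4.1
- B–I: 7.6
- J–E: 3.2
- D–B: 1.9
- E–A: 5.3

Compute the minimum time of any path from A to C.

10.6 min

Enumerating some paths:
A - B - E - J - C: 0.5+2.8+3.2+4.1 = 10.6
A - B - D - H - J - C: 0.5+1.9+2.7+2.6+4.1 = 11.8
The minimum is 10.6 min via A - B - E - J - C.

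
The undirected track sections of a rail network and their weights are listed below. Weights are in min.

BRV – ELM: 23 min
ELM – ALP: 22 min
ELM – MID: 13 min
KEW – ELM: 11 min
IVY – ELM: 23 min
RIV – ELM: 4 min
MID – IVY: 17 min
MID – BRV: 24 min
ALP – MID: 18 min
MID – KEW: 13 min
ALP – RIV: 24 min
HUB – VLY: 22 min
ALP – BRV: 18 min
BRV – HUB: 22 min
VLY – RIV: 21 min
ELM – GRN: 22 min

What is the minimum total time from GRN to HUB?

Shortest distances from GRN:
GRN: 0
ELM: 22  (via GRN)
RIV: 26  (via ELM)
KEW: 33  (via ELM)
MID: 35  (via ELM)
ALP: 44  (via ELM)
IVY: 45  (via ELM)
BRV: 45  (via ELM)
VLY: 47  (via RIV)
HUB: 67  (via BRV)
Shortest route: GRN–ELM–BRV–HUB = 67 min.

67 min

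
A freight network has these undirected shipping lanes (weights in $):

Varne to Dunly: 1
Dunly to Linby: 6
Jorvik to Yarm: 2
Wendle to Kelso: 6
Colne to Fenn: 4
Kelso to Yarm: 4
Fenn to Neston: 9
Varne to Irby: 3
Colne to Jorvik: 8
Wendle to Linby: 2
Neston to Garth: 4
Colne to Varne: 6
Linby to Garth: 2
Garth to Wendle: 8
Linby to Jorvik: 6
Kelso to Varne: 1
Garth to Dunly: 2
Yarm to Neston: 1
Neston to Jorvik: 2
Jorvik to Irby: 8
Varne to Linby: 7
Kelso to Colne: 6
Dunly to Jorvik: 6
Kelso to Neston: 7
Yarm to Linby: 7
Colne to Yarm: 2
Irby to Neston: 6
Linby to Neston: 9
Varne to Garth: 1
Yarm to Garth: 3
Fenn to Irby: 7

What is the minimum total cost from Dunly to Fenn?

$11

Running Dijkstra from Dunly:
Dunly: 0
Varne: 1  (via Dunly)
Garth: 2  (via Dunly)
Kelso: 2  (via Varne)
Linby: 4  (via Garth)
Irby: 4  (via Varne)
Yarm: 5  (via Garth)
Neston: 6  (via Garth)
Wendle: 6  (via Linby)
Jorvik: 6  (via Dunly)
Colne: 7  (via Varne)
Fenn: 11  (via Irby)
Shortest route: Dunly → Varne → Irby → Fenn = $11.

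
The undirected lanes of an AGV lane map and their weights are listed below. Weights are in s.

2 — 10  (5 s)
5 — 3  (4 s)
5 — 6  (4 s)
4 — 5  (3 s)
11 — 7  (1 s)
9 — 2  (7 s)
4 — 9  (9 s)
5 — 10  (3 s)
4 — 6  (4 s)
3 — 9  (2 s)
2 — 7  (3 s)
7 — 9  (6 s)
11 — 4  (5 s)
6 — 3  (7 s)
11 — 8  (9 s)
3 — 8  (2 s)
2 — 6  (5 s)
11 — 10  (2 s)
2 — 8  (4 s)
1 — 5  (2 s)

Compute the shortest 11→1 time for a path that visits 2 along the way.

14 s

Best 11 to 2: 11 → 7 → 2 costing 4
Shortest 2→1: 2 → 10 → 5 → 1 = 10
Total via 2: 4 + 10 = 14 s.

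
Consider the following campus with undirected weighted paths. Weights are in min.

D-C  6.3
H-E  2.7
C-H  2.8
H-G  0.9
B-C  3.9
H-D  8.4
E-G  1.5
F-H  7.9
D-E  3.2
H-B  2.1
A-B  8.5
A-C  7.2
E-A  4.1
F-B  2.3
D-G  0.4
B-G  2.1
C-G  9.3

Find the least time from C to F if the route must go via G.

Best C to G: C → H → G costing 3.7
Best G to F: G → B → F costing 4.4
Total via G: 3.7 + 4.4 = 8.1 min.

8.1 min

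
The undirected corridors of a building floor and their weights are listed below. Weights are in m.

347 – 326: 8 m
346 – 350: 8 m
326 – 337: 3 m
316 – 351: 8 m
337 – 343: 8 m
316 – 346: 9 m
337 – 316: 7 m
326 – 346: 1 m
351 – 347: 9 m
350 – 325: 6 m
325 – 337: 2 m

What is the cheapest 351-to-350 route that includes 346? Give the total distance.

25 m

Best 351 to 346: 351 → 316 → 346 costing 17
Shortest 346→350: 346 → 350 = 8
Total via 346: 17 + 8 = 25 m.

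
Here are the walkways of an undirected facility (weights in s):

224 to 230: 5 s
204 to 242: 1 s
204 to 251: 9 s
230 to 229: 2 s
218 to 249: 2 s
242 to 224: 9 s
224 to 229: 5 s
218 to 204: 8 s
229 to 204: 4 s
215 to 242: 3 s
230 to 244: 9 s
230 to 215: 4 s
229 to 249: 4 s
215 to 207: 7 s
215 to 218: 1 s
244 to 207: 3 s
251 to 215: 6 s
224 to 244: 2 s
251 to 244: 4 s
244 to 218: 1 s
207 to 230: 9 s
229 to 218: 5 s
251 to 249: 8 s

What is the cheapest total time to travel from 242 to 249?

Shortest distances from 242:
242: 0
204: 1  (via 242)
215: 3  (via 242)
218: 4  (via 215)
244: 5  (via 218)
229: 5  (via 204)
249: 6  (via 218)
Shortest route: 242 → 215 → 218 → 249 = 6 s.

6 s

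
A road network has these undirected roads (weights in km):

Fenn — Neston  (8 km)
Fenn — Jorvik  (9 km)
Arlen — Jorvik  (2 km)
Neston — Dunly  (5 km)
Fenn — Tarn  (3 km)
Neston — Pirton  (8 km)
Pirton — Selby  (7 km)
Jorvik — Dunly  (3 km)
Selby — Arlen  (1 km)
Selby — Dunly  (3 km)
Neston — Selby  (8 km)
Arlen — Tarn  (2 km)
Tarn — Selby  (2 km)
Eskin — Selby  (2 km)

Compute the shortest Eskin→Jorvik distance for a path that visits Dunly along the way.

Shortest Eskin→Dunly: Eskin–Selby–Dunly = 5
Shortest Dunly→Jorvik: Dunly–Jorvik = 3
Total via Dunly: 5 + 3 = 8 km.

8 km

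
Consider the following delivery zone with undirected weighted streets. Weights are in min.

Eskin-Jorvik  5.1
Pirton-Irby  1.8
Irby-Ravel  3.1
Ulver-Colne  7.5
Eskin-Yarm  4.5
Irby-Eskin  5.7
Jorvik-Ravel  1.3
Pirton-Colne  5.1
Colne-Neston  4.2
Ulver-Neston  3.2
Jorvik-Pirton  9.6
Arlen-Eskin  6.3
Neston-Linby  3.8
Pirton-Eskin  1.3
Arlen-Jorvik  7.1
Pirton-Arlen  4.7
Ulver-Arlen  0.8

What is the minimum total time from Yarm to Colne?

Enumerating some paths:
Yarm–Eskin–Irby–Pirton–Colne: 4.5+5.7+1.8+5.1 = 17.1
Yarm–Eskin–Pirton–Colne: 4.5+1.3+5.1 = 10.9
Cheapest is Yarm–Eskin–Pirton–Colne at 10.9 min.

10.9 min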